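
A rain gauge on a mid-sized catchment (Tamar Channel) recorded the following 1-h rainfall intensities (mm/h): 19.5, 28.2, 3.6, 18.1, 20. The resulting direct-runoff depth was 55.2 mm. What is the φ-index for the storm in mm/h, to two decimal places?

Only the 4 blocks with intensity above φ contribute runoff: 19.5, 28.2, 18.1, 20 mm/h.
Σ(I−φ)·Δt = d  ⇒  (19.5+28.2+18.1+20 − 4φ)·1 = 55.2
φ = (85.80 − 55.2/1) / 4 = 7.65 mm/h.

φ ≈ 7.65 mm/h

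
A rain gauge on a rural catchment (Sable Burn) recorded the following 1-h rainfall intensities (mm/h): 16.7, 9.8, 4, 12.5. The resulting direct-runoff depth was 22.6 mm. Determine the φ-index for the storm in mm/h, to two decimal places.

φ ≈ 5.47 mm/h

Only the 3 blocks with intensity above φ contribute runoff: 16.7, 9.8, 12.5 mm/h.
Σ(I−φ)·Δt = d  ⇒  (16.7+9.8+12.5 − 3φ)·1 = 22.6
φ = (39.00 − 22.6/1) / 3 = 5.47 mm/h.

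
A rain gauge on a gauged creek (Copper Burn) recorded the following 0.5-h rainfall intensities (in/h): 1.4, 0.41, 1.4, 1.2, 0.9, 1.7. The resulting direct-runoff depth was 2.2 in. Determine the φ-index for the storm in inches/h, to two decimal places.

Only the 5 blocks with intensity above φ contribute runoff: 1.4, 1.4, 1.2, 0.9, 1.7 in/h.
Σ(I−φ)·Δt = d  ⇒  (1.4+1.4+1.2+0.9+1.7 − 5φ)·0.5 = 2.2
φ = (6.600 − 2.2/0.5) / 5 = 0.44 in/h.

φ ≈ 0.44 in/h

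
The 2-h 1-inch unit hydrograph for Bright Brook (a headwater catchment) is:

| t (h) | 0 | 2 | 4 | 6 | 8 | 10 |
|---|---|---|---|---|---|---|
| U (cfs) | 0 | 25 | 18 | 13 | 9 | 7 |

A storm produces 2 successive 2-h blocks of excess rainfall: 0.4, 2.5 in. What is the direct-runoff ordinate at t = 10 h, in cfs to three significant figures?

By discrete convolution, Q_j = Σ (P_i / 1 in) · U_{j−i}.
At t = 10 h (j=5): Q = (0.4/1)·7 + (2.5/1)·9 = 25.3 cfs.

Q ≈ 25.3 cfs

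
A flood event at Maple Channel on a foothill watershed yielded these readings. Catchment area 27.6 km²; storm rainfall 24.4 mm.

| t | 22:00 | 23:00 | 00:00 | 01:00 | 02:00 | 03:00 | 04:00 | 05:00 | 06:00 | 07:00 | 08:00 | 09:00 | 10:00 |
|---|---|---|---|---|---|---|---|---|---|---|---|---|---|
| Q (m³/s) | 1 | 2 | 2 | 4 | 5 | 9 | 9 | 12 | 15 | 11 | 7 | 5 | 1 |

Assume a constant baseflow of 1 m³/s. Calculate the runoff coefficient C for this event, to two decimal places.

ΣQ_DR = 70.00 m³/s; V = ΣQ_DR·Δt = 2.520 × 10^5 m³.
Runoff depth d = V / A = 9.130 mm.
C = d / P = 9.130 / 24.4 = 0.37.

C ≈ 0.37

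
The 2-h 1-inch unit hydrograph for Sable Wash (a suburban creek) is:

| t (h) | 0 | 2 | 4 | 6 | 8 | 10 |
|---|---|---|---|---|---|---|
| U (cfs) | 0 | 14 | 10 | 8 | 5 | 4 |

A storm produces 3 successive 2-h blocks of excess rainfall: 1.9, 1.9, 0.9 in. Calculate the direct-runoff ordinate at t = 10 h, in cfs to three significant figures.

Q ≈ 24.3 cfs

By discrete convolution, Q_j = Σ (P_i / 1 in) · U_{j−i}.
At t = 10 h (j=5): Q = (1.9/1)·4 + (1.9/1)·5 + (0.9/1)·8 = 24.3 cfs.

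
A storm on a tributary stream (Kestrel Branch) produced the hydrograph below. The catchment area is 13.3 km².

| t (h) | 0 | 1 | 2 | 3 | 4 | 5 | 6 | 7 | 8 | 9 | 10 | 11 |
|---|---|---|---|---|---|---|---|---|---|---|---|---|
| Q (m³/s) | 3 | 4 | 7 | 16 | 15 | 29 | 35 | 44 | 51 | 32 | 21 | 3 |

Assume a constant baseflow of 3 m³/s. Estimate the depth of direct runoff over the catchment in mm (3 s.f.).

d ≈ 60.6 mm

Direct runoff: 0.0, 1.0, 4.0, 13.0, 12.0, 26.0, 32.0, 41.0, 48.0, 29.0, 18.0, 0.0 m³/s; ΣQ_DR = 224.0 m³/s.
V = ΣQ_DR · Δt = 224.0 × 3600 s = 8.064 × 10^5 m³.
Over A = 13.3 km², depth = V / A = 60.6 mm.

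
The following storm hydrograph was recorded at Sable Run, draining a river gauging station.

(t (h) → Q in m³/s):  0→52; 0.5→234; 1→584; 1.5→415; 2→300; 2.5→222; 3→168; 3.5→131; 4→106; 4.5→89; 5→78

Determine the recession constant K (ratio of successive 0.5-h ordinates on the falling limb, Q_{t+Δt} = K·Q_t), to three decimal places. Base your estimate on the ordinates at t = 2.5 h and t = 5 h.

Using the recession-limb readings at t = 2.5 h and t = 5 h: Q falls from 222 to 78 m³/s over 5 intervals.
K = (Q₂/Q₁)^(1/5) = (78/222)^(1/5) = 0.811.

K ≈ 0.811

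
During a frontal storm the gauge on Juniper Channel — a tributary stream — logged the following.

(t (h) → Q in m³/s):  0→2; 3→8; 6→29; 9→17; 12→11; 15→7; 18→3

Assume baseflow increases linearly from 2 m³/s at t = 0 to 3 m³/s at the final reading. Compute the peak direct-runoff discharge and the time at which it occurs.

Subtracting baseflow gives direct-runoff ordinates: 0.00, 5.83, 26.67, 14.50, 8.33, 4.17, 0.00 m³/s.
The maximum is 26.67 m³/s, occurring at the reading for t = 6 h.

Q_p = 26.67 m³/s at t = 6 h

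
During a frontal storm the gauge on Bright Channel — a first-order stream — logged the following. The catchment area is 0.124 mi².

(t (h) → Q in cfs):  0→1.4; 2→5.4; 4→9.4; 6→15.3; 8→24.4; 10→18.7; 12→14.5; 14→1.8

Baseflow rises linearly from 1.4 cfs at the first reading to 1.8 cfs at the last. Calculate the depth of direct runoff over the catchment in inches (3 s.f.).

d ≈ 1.95 in

Direct runoff: 0.00, 3.94, 7.89, 13.73, 22.77, 17.01, 12.76, 0.00 cfs; ΣQ_DR = 78.10 cfs.
V = ΣQ_DR · Δt = 78.10 × 7200 s = 5.623 × 10^5 ft³.
Over A = 0.124 mi², depth = V / A = 1.95 in.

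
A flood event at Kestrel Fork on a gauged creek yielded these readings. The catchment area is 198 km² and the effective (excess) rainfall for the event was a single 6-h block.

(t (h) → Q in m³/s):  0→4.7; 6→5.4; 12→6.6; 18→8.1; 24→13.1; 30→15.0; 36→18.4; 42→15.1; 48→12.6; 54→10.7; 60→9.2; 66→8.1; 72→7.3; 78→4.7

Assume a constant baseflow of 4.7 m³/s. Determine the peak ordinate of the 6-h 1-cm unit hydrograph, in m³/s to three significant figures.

Direct runoff: 0.0, 0.7, 1.9, 3.4, 8.4, 10.3, 13.7, 10.4, 7.9, 6.0, 4.5, 3.4, 2.6, 0.0 m³/s; ΣQ_DR = 73.20 m³/s, peak = 13.7 m³/s.
Runoff depth d = ΣQ_DR·Δt / A = 73.20 × 21600 / (198 km²) = 7.985 mm.
The 1-cm UH is the DRH scaled by (10 mm)/d, so U_p = 13.7 × 10/7.985 = 17.2 m³/s.

U_p ≈ 17.2 m³/s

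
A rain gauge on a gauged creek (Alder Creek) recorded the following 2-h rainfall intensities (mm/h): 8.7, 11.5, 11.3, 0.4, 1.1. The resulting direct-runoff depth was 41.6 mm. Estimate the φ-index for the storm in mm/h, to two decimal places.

φ ≈ 3.57 mm/h

Only the 3 blocks with intensity above φ contribute runoff: 8.7, 11.5, 11.3 mm/h.
Σ(I−φ)·Δt = d  ⇒  (8.7+11.5+11.3 − 3φ)·2 = 41.6
φ = (31.50 − 41.6/2) / 3 = 3.57 mm/h.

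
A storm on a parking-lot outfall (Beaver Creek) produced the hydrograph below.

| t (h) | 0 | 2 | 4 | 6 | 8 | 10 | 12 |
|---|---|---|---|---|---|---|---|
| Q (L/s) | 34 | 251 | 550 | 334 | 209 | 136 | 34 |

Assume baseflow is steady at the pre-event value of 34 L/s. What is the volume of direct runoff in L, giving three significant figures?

V ≈ 9.43 × 10^6 L

Direct-runoff ordinates (Q − Q_b): 0.0, 217.0, 516.0, 300.0, 175.0, 102.0, 0.0 L/s.
ΣQ_DR = 1310 L/s.
With Δt = 2 h = 7200 s, V = ΣQ_DR · Δt = 1310 × 7200 = 9.43 × 10^6 L.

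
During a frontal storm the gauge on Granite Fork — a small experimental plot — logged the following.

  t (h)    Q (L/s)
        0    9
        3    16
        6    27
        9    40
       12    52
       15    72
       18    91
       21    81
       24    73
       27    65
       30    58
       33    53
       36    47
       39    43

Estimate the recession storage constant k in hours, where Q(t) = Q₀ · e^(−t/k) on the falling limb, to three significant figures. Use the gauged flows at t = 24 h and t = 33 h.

On the falling limb, Q drops from 73 to 53 L/s between t = 24 h and t = 33 h (Δt = 9 h).
k = −Δt / ln(Q₂/Q₁) = −9 / ln(53/73) = 28.1 h.

k ≈ 28.1 h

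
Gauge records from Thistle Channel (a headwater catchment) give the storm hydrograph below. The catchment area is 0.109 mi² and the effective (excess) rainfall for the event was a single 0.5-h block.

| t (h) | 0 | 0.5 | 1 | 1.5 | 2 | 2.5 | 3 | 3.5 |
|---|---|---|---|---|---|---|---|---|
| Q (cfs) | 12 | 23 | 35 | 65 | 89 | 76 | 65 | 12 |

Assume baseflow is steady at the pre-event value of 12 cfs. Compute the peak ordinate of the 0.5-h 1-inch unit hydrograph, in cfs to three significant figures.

Direct runoff: 0.0, 11.0, 23.0, 53.0, 77.0, 64.0, 53.0, 0.0 cfs; ΣQ_DR = 281.0 cfs, peak = 77.0 cfs.
Runoff depth d = ΣQ_DR·Δt / A = 281.0 × 1800 / (0.109 mi²) = 1.997 in.
The 1-inch UH is the DRH scaled by (1 in)/d, so U_p = 77.0 × 1/1.997 = 38.6 cfs.

U_p ≈ 38.6 cfs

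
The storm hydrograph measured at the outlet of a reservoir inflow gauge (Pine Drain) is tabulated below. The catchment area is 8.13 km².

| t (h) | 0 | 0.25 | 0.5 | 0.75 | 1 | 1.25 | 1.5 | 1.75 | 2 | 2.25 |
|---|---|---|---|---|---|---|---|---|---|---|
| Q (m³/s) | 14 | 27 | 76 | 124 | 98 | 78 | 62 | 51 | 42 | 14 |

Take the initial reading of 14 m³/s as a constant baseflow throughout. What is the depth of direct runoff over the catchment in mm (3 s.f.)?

d ≈ 49.4 mm

Direct runoff: 0.0, 13.0, 62.0, 110.0, 84.0, 64.0, 48.0, 37.0, 28.0, 0.0 m³/s; ΣQ_DR = 446.0 m³/s.
V = ΣQ_DR · Δt = 446.0 × 900 s = 4.014 × 10^5 m³.
Over A = 8.13 km², depth = V / A = 49.4 mm.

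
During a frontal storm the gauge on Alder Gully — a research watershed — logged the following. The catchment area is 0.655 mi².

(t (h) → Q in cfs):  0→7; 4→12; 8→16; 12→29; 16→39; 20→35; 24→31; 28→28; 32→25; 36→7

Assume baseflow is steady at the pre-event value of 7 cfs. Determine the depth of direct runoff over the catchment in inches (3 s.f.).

d ≈ 1.50 in

Direct runoff: 0.0, 5.0, 9.0, 22.0, 32.0, 28.0, 24.0, 21.0, 18.0, 0.0 cfs; ΣQ_DR = 159.0 cfs.
V = ΣQ_DR · Δt = 159.0 × 14400 s = 2.290 × 10^6 ft³.
Over A = 0.655 mi², depth = V / A = 1.50 in.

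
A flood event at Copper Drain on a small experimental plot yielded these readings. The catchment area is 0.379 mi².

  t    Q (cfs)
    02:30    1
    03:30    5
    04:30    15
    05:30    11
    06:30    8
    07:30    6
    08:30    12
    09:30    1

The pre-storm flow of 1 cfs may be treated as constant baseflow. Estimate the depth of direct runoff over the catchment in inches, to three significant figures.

d ≈ 0.209 in

Direct runoff: 0.0, 4.0, 14.0, 10.0, 7.0, 5.0, 11.0, 0.0 cfs; ΣQ_DR = 51.00 cfs.
V = ΣQ_DR · Δt = 51.00 × 3600 s = 1.836 × 10^5 ft³.
Over A = 0.379 mi², depth = V / A = 0.209 in.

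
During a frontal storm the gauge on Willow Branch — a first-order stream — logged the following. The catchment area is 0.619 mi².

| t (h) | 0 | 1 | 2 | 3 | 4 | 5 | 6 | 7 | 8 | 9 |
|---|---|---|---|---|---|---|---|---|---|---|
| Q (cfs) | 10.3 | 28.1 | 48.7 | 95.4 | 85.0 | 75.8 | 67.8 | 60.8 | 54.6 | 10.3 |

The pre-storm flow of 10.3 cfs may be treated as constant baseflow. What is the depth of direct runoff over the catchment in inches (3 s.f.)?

d ≈ 1.09 in

Direct runoff: 0.0, 17.8, 38.4, 85.1, 74.7, 65.5, 57.5, 50.5, 44.3, 0.0 cfs; ΣQ_DR = 433.8 cfs.
V = ΣQ_DR · Δt = 433.8 × 3600 s = 1.562 × 10^6 ft³.
Over A = 0.619 mi², depth = V / A = 1.09 in.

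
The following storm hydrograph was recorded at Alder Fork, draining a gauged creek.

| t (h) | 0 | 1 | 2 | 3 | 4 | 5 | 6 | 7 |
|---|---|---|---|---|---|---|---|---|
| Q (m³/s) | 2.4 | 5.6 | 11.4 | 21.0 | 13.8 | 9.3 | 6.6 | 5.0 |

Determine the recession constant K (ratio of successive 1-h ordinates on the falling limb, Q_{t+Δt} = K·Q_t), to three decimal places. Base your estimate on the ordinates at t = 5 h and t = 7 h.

Using the recession-limb readings at t = 5 h and t = 7 h: Q falls from 9.3 to 5.0 m³/s over 2 intervals.
K = (Q₂/Q₁)^(1/2) = (5.0/9.3)^(1/2) = 0.733.

K ≈ 0.733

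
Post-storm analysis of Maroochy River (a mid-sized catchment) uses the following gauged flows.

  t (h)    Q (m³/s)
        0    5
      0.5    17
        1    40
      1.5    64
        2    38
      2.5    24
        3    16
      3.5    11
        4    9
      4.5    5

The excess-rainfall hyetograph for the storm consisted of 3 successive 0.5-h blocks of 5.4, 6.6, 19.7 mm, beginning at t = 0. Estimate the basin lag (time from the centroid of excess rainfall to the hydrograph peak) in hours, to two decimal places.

t_L ≈ 0.52 h

Centroid of excess rainfall: t_c = Σ P_i·t̄_i / ΣP_i = 0.9756 h (block centres at 0.25, 0.75, 1.25 h).
Hydrograph peak occurs at t = 1.5 h, so basin lag t_L = 1.5 − 0.9756 = 0.52 h.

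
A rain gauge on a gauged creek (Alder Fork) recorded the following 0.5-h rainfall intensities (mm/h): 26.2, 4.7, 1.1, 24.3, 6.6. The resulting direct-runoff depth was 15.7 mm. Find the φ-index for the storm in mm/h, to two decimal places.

φ ≈ 9.55 mm/h

Only the 2 blocks with intensity above φ contribute runoff: 26.2, 24.3 mm/h.
Σ(I−φ)·Δt = d  ⇒  (26.2+24.3 − 2φ)·0.5 = 15.7
φ = (50.50 − 15.7/0.5) / 2 = 9.55 mm/h.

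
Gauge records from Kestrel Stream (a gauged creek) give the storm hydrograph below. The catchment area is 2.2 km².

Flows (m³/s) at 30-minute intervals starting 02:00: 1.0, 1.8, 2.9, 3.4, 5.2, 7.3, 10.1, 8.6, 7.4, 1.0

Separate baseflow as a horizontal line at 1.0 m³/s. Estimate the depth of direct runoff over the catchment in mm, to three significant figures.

Direct runoff: 0.0, 0.8, 1.9, 2.4, 4.2, 6.3, 9.1, 7.6, 6.4, 0.0 m³/s; ΣQ_DR = 38.70 m³/s.
V = ΣQ_DR · Δt = 38.70 × 1800 s = 69660 m³.
Over A = 2.2 km², depth = V / A = 31.7 mm.

d ≈ 31.7 mm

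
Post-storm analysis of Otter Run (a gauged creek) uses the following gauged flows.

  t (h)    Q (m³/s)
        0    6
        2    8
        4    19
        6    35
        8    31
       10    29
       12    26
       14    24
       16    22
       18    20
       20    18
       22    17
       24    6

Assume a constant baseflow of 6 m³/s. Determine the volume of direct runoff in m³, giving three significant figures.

V ≈ 1.32 × 10^6 m³

Direct-runoff ordinates (Q − Q_b): 0.0, 2.0, 13.0, 29.0, 25.0, 23.0, 20.0, 18.0, 16.0, 14.0, 12.0, 11.0, 0.0 m³/s.
ΣQ_DR = 183.0 m³/s.
With Δt = 2 h = 7200 s, V = ΣQ_DR · Δt = 183.0 × 7200 = 1.32 × 10^6 m³.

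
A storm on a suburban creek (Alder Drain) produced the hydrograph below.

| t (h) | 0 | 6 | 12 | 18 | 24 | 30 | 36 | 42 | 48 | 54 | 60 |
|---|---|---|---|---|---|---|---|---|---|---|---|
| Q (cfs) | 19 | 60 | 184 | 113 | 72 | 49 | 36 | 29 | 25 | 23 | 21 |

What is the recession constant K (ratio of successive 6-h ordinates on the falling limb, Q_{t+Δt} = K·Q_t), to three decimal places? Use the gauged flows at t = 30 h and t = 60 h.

K ≈ 0.844

Using the recession-limb readings at t = 30 h and t = 60 h: Q falls from 49 to 21 cfs over 5 intervals.
K = (Q₂/Q₁)^(1/5) = (21/49)^(1/5) = 0.844.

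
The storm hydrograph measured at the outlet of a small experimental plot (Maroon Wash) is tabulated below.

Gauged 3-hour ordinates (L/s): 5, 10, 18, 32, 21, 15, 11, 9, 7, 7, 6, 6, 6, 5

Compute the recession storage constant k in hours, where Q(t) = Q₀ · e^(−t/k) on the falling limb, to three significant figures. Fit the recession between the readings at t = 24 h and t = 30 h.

On the falling limb, Q drops from 7 to 6 L/s between t = 24 h and t = 30 h (Δt = 6 h).
k = −Δt / ln(Q₂/Q₁) = −6 / ln(6/7) = 38.9 h.

k ≈ 38.9 h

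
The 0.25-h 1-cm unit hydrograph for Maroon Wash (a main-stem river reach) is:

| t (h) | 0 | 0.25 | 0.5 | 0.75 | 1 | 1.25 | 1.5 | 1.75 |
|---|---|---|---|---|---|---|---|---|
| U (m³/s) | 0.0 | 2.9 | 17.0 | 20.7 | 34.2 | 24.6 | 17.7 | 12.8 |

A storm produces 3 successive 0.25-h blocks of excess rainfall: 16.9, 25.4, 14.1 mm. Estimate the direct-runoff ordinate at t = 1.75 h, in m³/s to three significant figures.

By discrete convolution, Q_j = Σ (P_i / 10 mm) · U_{j−i}.
At t = 1.75 h (j=7): Q = (16.9/10)·12.8 + (25.4/10)·17.7 + (14.1/10)·24.6 = 101 m³/s.

Q ≈ 101 m³/s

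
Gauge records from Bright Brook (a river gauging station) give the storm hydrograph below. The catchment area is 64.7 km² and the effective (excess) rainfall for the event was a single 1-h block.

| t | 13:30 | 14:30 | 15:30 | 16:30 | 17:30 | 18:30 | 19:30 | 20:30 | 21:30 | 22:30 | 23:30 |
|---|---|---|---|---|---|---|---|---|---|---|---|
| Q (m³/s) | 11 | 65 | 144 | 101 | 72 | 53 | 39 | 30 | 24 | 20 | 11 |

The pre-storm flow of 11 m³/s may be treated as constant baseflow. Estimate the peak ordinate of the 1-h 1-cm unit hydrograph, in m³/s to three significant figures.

Direct runoff: 0.0, 54.0, 133.0, 90.0, 61.0, 42.0, 28.0, 19.0, 13.0, 9.0, 0.0 m³/s; ΣQ_DR = 449.0 m³/s, peak = 133.0 m³/s.
Runoff depth d = ΣQ_DR·Δt / A = 449.0 × 3600 / (64.7 km²) = 24.98 mm.
The 1-cm UH is the DRH scaled by (10 mm)/d, so U_p = 133.0 × 10/24.98 = 53.2 m³/s.

U_p ≈ 53.2 m³/s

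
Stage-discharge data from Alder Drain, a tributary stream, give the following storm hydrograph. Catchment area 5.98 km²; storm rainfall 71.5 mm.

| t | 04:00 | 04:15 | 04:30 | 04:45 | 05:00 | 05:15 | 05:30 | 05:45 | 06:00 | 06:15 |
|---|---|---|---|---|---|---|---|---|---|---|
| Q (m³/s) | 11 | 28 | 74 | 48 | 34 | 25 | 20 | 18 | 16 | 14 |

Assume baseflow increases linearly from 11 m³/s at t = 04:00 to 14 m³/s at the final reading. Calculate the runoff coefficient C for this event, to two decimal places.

ΣQ_DR = 163.0 m³/s; V = ΣQ_DR·Δt = 1.467 × 10^5 m³.
Runoff depth d = V / A = 24.53 mm.
C = d / P = 24.53 / 71.5 = 0.34.

C ≈ 0.34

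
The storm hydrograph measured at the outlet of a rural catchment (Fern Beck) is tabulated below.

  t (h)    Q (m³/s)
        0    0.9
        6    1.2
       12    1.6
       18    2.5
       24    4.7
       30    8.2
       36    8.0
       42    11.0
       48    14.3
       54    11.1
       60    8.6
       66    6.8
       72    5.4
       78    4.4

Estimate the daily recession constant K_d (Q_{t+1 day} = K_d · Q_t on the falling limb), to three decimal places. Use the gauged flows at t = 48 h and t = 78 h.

K_d ≈ 0.389

Between t = 48 h and t = 78 h the flow falls from 14.3 to 4.4 m³/s over 5×6 h = 30 h.
Per-interval ratio K = (4.4/14.3)^(1/5) = 0.7900; K_d = K^(24/6) = 0.389.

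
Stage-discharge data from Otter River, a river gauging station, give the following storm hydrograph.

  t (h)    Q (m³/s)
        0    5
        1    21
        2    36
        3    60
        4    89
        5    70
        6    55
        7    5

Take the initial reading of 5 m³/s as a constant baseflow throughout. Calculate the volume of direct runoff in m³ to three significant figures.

V ≈ 1.08 × 10^6 m³

Direct-runoff ordinates (Q − Q_b): 0.0, 16.0, 31.0, 55.0, 84.0, 65.0, 50.0, 0.0 m³/s.
ΣQ_DR = 301.0 m³/s.
With Δt = 1 h = 3600 s, V = ΣQ_DR · Δt = 301.0 × 3600 = 1.08 × 10^6 m³.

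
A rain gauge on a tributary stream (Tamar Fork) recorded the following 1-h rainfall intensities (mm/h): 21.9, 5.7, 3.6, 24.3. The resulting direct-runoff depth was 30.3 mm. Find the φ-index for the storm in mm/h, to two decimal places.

φ ≈ 7.95 mm/h

Only the 2 blocks with intensity above φ contribute runoff: 21.9, 24.3 mm/h.
Σ(I−φ)·Δt = d  ⇒  (21.9+24.3 − 2φ)·1 = 30.3
φ = (46.20 − 30.3/1) / 2 = 7.95 mm/h.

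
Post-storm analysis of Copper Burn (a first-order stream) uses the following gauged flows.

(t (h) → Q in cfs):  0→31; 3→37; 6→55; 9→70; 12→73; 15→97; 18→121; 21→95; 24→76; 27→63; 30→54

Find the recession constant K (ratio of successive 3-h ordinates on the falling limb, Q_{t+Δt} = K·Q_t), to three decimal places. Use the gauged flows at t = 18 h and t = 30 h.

Using the recession-limb readings at t = 18 h and t = 30 h: Q falls from 121 to 54 cfs over 4 intervals.
K = (Q₂/Q₁)^(1/4) = (54/121)^(1/4) = 0.817.

K ≈ 0.817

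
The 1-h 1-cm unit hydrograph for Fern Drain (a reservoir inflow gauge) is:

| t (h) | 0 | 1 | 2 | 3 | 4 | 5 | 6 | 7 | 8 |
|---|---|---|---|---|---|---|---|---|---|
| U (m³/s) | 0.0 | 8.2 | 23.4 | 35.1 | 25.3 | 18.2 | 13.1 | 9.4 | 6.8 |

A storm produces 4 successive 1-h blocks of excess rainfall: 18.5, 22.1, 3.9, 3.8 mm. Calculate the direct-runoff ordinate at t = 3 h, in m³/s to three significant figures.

By discrete convolution, Q_j = Σ (P_i / 10 mm) · U_{j−i}.
At t = 3 h (j=3): Q = (18.5/10)·35.1 + (22.1/10)·23.4 + (3.9/10)·8.2 + (3.8/10)·0.0 = 120 m³/s.

Q ≈ 120 m³/s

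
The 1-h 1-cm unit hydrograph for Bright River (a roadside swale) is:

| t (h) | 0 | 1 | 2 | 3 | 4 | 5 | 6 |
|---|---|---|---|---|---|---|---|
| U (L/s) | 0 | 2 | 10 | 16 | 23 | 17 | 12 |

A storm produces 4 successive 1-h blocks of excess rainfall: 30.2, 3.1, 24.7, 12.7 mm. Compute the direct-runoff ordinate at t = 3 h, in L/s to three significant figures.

By discrete convolution, Q_j = Σ (P_i / 10 mm) · U_{j−i}.
At t = 3 h (j=3): Q = (30.2/10)·16 + (3.1/10)·10 + (24.7/10)·2 + (12.7/10)·0 = 56.4 L/s.

Q ≈ 56.4 L/s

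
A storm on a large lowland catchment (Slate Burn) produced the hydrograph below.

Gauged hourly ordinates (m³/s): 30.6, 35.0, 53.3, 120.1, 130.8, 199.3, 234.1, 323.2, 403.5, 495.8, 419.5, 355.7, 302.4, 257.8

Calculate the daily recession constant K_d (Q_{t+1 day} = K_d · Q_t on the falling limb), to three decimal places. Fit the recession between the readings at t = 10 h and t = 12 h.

K_d ≈ 0.020

Between t = 10 h and t = 12 h the flow falls from 419.5 to 302.4 m³/s over 2×1 h = 2 h.
Per-interval ratio K = (302.4/419.5)^(1/2) = 0.8490; K_d = K^(24/1) = 0.020.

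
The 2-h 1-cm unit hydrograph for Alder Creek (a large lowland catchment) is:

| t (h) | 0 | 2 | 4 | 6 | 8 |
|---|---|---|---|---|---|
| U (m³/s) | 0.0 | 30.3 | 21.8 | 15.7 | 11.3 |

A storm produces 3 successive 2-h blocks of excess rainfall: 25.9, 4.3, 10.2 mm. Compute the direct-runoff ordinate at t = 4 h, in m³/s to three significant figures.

By discrete convolution, Q_j = Σ (P_i / 10 mm) · U_{j−i}.
At t = 4 h (j=2): Q = (25.9/10)·21.8 + (4.3/10)·30.3 + (10.2/10)·0.0 = 69.5 m³/s.

Q ≈ 69.5 m³/s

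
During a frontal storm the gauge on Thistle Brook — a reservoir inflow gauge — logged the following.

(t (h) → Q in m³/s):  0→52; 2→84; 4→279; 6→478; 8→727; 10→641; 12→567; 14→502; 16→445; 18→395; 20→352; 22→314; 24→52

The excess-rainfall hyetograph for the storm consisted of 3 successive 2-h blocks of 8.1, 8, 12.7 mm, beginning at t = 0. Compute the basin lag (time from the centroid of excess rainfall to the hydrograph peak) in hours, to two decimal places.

t_L ≈ 4.68 h

Centroid of excess rainfall: t_c = Σ P_i·t̄_i / ΣP_i = 3.3194 h (block centres at 1, 3, 5 h).
Hydrograph peak occurs at t = 8 h, so basin lag t_L = 8 − 3.3194 = 4.68 h.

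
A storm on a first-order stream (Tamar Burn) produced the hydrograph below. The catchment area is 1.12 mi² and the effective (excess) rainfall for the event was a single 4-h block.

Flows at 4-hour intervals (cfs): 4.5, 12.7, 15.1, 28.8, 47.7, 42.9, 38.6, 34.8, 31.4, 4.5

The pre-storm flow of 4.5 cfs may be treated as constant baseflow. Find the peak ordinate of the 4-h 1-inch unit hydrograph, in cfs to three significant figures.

Direct runoff: 0.0, 8.2, 10.6, 24.3, 43.2, 38.4, 34.1, 30.3, 26.9, 0.0 cfs; ΣQ_DR = 216.0 cfs, peak = 43.2 cfs.
Runoff depth d = ΣQ_DR·Δt / A = 216.0 × 14400 / (1.12 mi²) = 1.195 in.
The 1-inch UH is the DRH scaled by (1 in)/d, so U_p = 43.2 × 1/1.195 = 36.1 cfs.

U_p ≈ 36.1 cfs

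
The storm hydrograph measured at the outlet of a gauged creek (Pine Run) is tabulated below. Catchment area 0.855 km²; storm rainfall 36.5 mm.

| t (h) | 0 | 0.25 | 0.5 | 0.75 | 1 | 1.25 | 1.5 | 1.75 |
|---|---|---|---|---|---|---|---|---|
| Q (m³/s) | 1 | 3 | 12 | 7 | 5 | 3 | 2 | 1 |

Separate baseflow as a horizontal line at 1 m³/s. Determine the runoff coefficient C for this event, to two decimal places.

C ≈ 0.75

ΣQ_DR = 26.00 m³/s; V = ΣQ_DR·Δt = 23400 m³.
Runoff depth d = V / A = 27.37 mm.
C = d / P = 27.37 / 36.5 = 0.75.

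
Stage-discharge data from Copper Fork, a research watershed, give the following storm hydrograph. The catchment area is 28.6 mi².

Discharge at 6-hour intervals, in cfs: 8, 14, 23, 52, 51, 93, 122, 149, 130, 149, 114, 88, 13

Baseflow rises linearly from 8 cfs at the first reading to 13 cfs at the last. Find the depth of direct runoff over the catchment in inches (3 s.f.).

Direct runoff: 0.00, 5.58, 14.17, 42.75, 41.33, 82.92, 111.50, 138.08, 118.67, 137.25, 101.83, 75.42, 0.00 cfs; ΣQ_DR = 869.5 cfs.
V = ΣQ_DR · Δt = 869.5 × 21600 s = 1.878 × 10^7 ft³.
Over A = 28.6 mi², depth = V / A = 0.283 in.

d ≈ 0.283 in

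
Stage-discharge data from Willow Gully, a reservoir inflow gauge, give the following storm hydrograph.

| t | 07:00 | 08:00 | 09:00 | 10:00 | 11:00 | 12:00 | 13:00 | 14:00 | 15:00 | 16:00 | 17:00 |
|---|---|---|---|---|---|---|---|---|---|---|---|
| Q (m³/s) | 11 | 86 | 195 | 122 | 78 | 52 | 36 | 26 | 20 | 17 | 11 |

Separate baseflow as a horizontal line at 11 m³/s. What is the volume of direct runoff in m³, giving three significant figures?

V ≈ 1.92 × 10^6 m³

Direct-runoff ordinates (Q − Q_b): 0.0, 75.0, 184.0, 111.0, 67.0, 41.0, 25.0, 15.0, 9.0, 6.0, 0.0 m³/s.
ΣQ_DR = 533.0 m³/s.
With Δt = 1 h = 3600 s, V = ΣQ_DR · Δt = 533.0 × 3600 = 1.92 × 10^6 m³.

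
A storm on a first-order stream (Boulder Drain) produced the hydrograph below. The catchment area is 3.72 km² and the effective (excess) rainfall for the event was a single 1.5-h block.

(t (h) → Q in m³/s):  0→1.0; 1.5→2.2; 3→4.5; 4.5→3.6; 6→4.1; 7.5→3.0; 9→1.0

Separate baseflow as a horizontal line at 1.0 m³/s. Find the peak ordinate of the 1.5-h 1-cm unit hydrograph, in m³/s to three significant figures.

U_p ≈ 1.94 m³/s

Direct runoff: 0.0, 1.2, 3.5, 2.6, 3.1, 2.0, 0.0 m³/s; ΣQ_DR = 12.40 m³/s, peak = 3.5 m³/s.
Runoff depth d = ΣQ_DR·Δt / A = 12.40 × 5400 / (3.72 km²) = 18.00 mm.
The 1-cm UH is the DRH scaled by (10 mm)/d, so U_p = 3.5 × 10/18.00 = 1.94 m³/s.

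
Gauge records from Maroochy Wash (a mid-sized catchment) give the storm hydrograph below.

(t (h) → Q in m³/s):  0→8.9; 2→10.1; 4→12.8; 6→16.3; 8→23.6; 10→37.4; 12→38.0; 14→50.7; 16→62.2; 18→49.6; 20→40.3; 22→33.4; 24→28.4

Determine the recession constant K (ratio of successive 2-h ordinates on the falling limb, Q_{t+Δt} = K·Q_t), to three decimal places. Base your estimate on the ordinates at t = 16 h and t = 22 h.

K ≈ 0.813

Using the recession-limb readings at t = 16 h and t = 22 h: Q falls from 62.2 to 33.4 m³/s over 3 intervals.
K = (Q₂/Q₁)^(1/3) = (33.4/62.2)^(1/3) = 0.813.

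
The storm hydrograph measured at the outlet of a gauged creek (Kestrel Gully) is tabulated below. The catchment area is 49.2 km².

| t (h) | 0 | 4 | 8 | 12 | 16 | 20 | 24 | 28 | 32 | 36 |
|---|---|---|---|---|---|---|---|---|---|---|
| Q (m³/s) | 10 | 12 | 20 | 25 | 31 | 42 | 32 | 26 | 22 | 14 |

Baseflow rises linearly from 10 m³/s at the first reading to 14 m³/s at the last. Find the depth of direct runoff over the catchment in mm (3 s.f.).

Direct runoff: 0.00, 1.56, 9.11, 13.67, 19.22, 29.78, 19.33, 12.89, 8.44, 0.00 m³/s; ΣQ_DR = 114.0 m³/s.
V = ΣQ_DR · Δt = 114.0 × 14400 s = 1.642 × 10^6 m³.
Over A = 49.2 km², depth = V / A = 33.4 mm.

d ≈ 33.4 mm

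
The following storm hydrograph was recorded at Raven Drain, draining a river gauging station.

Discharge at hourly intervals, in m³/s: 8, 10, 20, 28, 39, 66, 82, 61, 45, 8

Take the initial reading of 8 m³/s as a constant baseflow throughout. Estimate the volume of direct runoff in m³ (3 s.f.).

V ≈ 1.03 × 10^6 m³

Direct-runoff ordinates (Q − Q_b): 0.0, 2.0, 12.0, 20.0, 31.0, 58.0, 74.0, 53.0, 37.0, 0.0 m³/s.
ΣQ_DR = 287.0 m³/s.
With Δt = 1 h = 3600 s, V = ΣQ_DR · Δt = 287.0 × 3600 = 1.03 × 10^6 m³.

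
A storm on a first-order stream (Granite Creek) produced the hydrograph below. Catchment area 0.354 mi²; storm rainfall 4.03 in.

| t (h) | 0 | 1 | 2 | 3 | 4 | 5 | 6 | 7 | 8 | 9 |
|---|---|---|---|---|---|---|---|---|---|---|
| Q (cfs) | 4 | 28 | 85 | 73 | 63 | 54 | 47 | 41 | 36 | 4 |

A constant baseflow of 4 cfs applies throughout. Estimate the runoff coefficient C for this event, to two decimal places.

ΣQ_DR = 395.0 cfs; V = ΣQ_DR·Δt = 1.422 × 10^6 ft³.
Runoff depth d = V / A = 1.729 in.
C = d / P = 1.729 / 4.03 = 0.43.

C ≈ 0.43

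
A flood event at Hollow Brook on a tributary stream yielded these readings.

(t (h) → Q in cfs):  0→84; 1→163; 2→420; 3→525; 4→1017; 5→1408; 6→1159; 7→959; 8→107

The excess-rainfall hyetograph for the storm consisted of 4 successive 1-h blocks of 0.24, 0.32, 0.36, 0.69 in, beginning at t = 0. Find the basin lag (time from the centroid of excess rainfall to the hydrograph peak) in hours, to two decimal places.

t_L ≈ 2.57 h

Centroid of excess rainfall: t_c = Σ P_i·t̄_i / ΣP_i = 2.4317 h (block centres at 0.5, 1.5, 2.5, 3.5 h).
Hydrograph peak occurs at t = 5 h, so basin lag t_L = 5 − 2.4317 = 2.57 h.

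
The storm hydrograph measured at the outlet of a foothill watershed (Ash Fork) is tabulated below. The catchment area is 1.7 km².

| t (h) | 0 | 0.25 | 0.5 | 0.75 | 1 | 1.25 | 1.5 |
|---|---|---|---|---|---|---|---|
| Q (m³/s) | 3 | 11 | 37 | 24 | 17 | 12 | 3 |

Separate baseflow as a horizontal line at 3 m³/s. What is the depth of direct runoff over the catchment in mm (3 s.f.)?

Direct runoff: 0.0, 8.0, 34.0, 21.0, 14.0, 9.0, 0.0 m³/s; ΣQ_DR = 86.00 m³/s.
V = ΣQ_DR · Δt = 86.00 × 900 s = 77400 m³.
Over A = 1.7 km², depth = V / A = 45.5 mm.

d ≈ 45.5 mm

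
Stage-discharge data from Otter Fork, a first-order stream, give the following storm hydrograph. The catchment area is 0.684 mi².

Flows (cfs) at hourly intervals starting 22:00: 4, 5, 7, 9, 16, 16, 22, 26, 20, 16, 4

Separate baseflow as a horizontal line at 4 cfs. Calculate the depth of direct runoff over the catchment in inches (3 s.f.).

d ≈ 0.229 in

Direct runoff: 0.0, 1.0, 3.0, 5.0, 12.0, 12.0, 18.0, 22.0, 16.0, 12.0, 0.0 cfs; ΣQ_DR = 101.0 cfs.
V = ΣQ_DR · Δt = 101.0 × 3600 s = 3.636 × 10^5 ft³.
Over A = 0.684 mi², depth = V / A = 0.229 in.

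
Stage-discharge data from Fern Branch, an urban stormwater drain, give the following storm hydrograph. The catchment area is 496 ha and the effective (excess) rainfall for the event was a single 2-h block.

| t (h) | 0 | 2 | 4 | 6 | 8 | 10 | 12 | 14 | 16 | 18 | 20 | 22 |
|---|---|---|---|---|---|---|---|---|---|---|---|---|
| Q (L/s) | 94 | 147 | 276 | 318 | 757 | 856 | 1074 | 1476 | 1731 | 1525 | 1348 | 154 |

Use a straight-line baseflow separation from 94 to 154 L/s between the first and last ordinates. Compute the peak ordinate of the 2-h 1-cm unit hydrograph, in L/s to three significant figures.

U_p ≈ 1330 L/s

Direct runoff: 0.00, 47.55, 171.09, 207.64, 641.18, 734.73, 947.27, 1343.82, 1593.36, 1381.91, 1199.45, 0.00 L/s; ΣQ_DR = 8268 L/s, peak = 1593.36 L/s.
Runoff depth d = ΣQ_DR·Δt / A = 8268 × 7200 / (496 ha) = 12.00 mm.
The 1-cm UH is the DRH scaled by (10 mm)/d, so U_p = 1593.36 × 10/12.00 = 1330 L/s.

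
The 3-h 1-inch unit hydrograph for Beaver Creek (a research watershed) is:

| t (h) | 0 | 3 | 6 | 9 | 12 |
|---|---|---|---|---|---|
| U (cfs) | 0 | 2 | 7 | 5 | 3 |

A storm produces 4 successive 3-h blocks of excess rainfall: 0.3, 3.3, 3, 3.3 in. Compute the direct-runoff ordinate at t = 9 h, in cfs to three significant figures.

Q ≈ 30.6 cfs

By discrete convolution, Q_j = Σ (P_i / 1 in) · U_{j−i}.
At t = 9 h (j=3): Q = (0.3/1)·5 + (3.3/1)·7 + (3/1)·2 + (3.3/1)·0 = 30.6 cfs.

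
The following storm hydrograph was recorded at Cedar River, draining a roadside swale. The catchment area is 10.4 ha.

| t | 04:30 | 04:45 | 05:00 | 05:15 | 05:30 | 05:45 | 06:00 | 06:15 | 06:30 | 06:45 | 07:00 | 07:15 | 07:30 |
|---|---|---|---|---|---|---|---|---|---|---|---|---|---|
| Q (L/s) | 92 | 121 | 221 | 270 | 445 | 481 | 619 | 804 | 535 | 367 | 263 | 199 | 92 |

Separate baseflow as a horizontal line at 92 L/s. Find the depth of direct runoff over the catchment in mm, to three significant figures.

Direct runoff: 0.0, 29.0, 129.0, 178.0, 353.0, 389.0, 527.0, 712.0, 443.0, 275.0, 171.0, 107.0, 0.0 L/s; ΣQ_DR = 3313 L/s.
V = ΣQ_DR · Δt = 3313 × 900 s = 2.982 × 10^6 L.
Over A = 10.4 ha, depth = V / A = 28.7 mm.

d ≈ 28.7 mm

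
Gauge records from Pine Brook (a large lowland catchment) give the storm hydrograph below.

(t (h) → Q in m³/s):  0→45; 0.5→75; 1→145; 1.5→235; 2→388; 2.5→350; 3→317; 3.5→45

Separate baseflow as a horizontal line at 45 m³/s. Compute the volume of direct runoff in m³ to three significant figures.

Direct-runoff ordinates (Q − Q_b): 0.0, 30.0, 100.0, 190.0, 343.0, 305.0, 272.0, 0.0 m³/s.
ΣQ_DR = 1240 m³/s.
With Δt = 0.5 h = 1800 s, V = ΣQ_DR · Δt = 1240 × 1800 = 2.23 × 10^6 m³.

V ≈ 2.23 × 10^6 m³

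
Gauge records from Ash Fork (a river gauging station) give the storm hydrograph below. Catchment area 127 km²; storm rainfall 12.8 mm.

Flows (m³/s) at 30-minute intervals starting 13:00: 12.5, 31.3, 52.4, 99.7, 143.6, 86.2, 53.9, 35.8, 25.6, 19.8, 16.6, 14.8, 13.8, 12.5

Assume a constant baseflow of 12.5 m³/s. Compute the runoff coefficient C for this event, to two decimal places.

C ≈ 0.49

ΣQ_DR = 443.5 m³/s; V = ΣQ_DR·Δt = 7.983 × 10^5 m³.
Runoff depth d = V / A = 6.286 mm.
C = d / P = 6.286 / 12.8 = 0.49.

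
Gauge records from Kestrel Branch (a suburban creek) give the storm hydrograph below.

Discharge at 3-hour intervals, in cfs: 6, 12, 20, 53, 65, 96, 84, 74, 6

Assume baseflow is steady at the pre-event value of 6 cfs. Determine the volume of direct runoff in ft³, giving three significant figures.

V ≈ 3.91 × 10^6 ft³

Direct-runoff ordinates (Q − Q_b): 0.0, 6.0, 14.0, 47.0, 59.0, 90.0, 78.0, 68.0, 0.0 cfs.
ΣQ_DR = 362.0 cfs.
With Δt = 3 h = 10800 s, V = ΣQ_DR · Δt = 362.0 × 10800 = 3.91 × 10^6 ft³.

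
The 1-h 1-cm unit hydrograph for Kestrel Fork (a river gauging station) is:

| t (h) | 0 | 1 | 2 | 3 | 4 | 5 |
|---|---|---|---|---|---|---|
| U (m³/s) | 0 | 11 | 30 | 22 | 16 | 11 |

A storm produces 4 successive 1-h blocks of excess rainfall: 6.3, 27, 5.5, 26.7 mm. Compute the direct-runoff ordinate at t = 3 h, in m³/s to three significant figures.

By discrete convolution, Q_j = Σ (P_i / 10 mm) · U_{j−i}.
At t = 3 h (j=3): Q = (6.3/10)·22 + (27/10)·30 + (5.5/10)·11 + (26.7/10)·0 = 101 m³/s.

Q ≈ 101 m³/s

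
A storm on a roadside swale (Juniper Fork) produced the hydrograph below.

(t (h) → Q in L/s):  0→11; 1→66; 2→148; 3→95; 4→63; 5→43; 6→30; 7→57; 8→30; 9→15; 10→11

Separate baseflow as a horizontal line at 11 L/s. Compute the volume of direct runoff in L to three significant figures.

Direct-runoff ordinates (Q − Q_b): 0.0, 55.0, 137.0, 84.0, 52.0, 32.0, 19.0, 46.0, 19.0, 4.0, 0.0 L/s.
ΣQ_DR = 448.0 L/s.
With Δt = 1 h = 3600 s, V = ΣQ_DR · Δt = 448.0 × 3600 = 1.61 × 10^6 L.

V ≈ 1.61 × 10^6 L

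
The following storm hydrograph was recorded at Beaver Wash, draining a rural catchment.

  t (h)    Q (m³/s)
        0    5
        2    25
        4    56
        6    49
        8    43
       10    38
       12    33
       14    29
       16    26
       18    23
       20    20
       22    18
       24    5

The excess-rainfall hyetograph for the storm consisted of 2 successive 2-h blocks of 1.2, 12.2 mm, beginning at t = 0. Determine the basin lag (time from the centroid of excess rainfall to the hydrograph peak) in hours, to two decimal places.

Centroid of excess rainfall: t_c = Σ P_i·t̄_i / ΣP_i = 2.8209 h (block centres at 1, 3 h).
Hydrograph peak occurs at t = 4 h, so basin lag t_L = 4 − 2.8209 = 1.18 h.

t_L ≈ 1.18 h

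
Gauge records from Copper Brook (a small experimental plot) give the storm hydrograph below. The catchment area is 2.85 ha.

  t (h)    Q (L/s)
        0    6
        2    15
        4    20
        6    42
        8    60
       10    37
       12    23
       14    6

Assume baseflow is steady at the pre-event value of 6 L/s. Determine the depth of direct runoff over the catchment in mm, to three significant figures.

Direct runoff: 0.0, 9.0, 14.0, 36.0, 54.0, 31.0, 17.0, 0.0 L/s; ΣQ_DR = 161.0 L/s.
V = ΣQ_DR · Δt = 161.0 × 7200 s = 1.159 × 10^6 L.
Over A = 2.85 ha, depth = V / A = 40.7 mm.

d ≈ 40.7 mm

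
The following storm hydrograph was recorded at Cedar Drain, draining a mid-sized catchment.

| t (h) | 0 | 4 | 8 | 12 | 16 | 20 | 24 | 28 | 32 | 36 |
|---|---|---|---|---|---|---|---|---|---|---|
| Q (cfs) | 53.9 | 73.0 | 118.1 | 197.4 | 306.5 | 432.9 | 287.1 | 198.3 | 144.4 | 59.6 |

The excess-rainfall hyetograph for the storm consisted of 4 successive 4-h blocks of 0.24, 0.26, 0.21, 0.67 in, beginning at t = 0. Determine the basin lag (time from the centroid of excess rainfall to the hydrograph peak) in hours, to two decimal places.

t_L ≈ 10.20 h

Centroid of excess rainfall: t_c = Σ P_i·t̄_i / ΣP_i = 9.7971 h (block centres at 2, 6, 10, 14 h).
Hydrograph peak occurs at t = 20 h, so basin lag t_L = 20 − 9.7971 = 10.20 h.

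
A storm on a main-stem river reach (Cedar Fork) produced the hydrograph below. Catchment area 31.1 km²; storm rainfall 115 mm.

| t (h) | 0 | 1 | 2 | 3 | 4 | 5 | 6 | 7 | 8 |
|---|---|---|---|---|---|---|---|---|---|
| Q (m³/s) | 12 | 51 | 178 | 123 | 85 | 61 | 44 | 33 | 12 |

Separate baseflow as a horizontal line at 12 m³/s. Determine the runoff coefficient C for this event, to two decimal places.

C ≈ 0.49

ΣQ_DR = 491.0 m³/s; V = ΣQ_DR·Δt = 1.768 × 10^6 m³.
Runoff depth d = V / A = 56.84 mm.
C = d / P = 56.84 / 115 = 0.49.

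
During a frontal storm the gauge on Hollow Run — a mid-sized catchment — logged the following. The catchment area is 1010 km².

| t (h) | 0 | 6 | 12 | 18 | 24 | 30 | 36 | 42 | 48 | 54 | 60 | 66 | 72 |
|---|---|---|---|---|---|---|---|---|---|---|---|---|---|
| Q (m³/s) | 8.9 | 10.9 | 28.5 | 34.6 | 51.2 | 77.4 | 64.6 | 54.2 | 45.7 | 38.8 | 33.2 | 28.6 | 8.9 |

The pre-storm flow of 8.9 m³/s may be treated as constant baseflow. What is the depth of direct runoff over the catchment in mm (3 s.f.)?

Direct runoff: 0.0, 2.0, 19.6, 25.7, 42.3, 68.5, 55.7, 45.3, 36.8, 29.9, 24.3, 19.7, 0.0 m³/s; ΣQ_DR = 369.8 m³/s.
V = ΣQ_DR · Δt = 369.8 × 21600 s = 7.988 × 10^6 m³.
Over A = 1010 km², depth = V / A = 7.91 mm.

d ≈ 7.91 mm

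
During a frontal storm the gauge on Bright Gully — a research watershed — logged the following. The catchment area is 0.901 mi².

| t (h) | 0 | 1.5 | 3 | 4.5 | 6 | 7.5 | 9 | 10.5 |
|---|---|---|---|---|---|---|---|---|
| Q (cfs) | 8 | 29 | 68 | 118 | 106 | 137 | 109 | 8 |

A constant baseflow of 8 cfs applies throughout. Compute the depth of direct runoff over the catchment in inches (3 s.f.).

Direct runoff: 0.0, 21.0, 60.0, 110.0, 98.0, 129.0, 101.0, 0.0 cfs; ΣQ_DR = 519.0 cfs.
V = ΣQ_DR · Δt = 519.0 × 5400 s = 2.803 × 10^6 ft³.
Over A = 0.901 mi², depth = V / A = 1.34 in.

d ≈ 1.34 in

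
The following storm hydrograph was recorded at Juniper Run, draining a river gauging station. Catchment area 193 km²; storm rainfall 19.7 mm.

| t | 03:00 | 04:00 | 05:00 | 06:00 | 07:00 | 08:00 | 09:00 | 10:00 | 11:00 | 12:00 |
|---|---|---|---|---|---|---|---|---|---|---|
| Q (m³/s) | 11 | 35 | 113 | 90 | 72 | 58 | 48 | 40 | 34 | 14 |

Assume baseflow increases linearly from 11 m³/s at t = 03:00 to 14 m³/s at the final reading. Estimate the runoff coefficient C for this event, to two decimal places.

ΣQ_DR = 390.0 m³/s; V = ΣQ_DR·Δt = 1.404 × 10^6 m³.
Runoff depth d = V / A = 7.275 mm.
C = d / P = 7.275 / 19.7 = 0.37.

C ≈ 0.37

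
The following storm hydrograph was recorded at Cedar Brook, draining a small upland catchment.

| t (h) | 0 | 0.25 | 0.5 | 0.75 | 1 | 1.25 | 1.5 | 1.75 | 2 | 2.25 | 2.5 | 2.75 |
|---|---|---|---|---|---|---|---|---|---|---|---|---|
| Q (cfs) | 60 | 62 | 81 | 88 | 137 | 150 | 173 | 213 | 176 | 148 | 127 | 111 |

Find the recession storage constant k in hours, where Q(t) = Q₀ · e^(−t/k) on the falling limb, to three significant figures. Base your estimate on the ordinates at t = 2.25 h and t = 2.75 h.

On the falling limb, Q drops from 148 to 111 cfs between t = 2.25 h and t = 2.75 h (Δt = 0.5 h).
k = −Δt / ln(Q₂/Q₁) = −0.5 / ln(111/148) = 1.74 h.

k ≈ 1.74 h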